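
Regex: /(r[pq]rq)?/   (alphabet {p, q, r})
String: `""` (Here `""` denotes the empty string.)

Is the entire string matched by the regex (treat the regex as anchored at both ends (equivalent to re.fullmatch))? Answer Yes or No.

Yes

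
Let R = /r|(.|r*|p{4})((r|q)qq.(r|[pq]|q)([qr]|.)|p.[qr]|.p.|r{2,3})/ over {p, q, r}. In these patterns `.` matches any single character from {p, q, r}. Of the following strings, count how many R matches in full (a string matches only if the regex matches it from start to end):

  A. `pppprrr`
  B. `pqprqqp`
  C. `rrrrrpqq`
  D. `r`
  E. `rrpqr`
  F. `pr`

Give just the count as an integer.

4

A → match
B → no match
C → match
D → match
E → match
F → no match
Total matched: 4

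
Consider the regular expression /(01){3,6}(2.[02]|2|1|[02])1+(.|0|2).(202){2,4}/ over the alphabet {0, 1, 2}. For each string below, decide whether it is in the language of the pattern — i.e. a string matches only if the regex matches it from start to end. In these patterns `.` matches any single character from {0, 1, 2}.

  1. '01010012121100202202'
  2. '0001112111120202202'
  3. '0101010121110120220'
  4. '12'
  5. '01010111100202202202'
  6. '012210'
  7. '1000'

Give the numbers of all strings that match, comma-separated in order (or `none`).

1 → no match
2 → no match — must start with '01'
3 → no match — must end with '202'
4 → no match — must start with '01'
5 → match
6 → no match — must end with '202'
7 → no match — must start with '01'

5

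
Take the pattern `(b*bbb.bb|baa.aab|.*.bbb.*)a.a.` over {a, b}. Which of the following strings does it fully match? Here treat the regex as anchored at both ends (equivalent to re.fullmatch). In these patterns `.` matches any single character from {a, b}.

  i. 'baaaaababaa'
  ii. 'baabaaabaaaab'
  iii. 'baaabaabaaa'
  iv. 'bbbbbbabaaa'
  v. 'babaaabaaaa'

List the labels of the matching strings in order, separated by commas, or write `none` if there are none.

i → match
ii → no match
iii → no match
iv → no match
v → no match

i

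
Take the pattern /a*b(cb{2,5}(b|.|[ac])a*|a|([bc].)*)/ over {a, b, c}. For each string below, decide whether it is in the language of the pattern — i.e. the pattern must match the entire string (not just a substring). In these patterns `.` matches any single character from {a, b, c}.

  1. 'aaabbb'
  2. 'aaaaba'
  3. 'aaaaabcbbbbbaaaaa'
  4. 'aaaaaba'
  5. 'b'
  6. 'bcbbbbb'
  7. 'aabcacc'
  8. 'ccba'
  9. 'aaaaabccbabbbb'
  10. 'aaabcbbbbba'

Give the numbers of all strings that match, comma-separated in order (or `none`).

1. 'aaabbb' → match
2. 'aaaaba' → match
3 → match
4. 'aaaaaba' → match
5. 'b' → match
6. 'bcbbbbb' → match
7. 'aabcacc' → match
8. 'ccba' → no match
9 → match
10. 'aaabcbbbbba' → match

1, 2, 3, 4, 5, 6, 7, 9, 10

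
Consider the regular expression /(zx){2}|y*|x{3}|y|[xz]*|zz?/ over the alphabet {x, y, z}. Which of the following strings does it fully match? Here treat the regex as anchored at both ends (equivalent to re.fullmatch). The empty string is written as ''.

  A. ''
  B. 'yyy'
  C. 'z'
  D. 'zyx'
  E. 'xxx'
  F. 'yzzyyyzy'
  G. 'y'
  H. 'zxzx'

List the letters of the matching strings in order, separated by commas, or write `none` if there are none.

A, B, C, E, G, H

A → match
B → match
C → match
D → no match
E → match
F → no match
G → match
H → match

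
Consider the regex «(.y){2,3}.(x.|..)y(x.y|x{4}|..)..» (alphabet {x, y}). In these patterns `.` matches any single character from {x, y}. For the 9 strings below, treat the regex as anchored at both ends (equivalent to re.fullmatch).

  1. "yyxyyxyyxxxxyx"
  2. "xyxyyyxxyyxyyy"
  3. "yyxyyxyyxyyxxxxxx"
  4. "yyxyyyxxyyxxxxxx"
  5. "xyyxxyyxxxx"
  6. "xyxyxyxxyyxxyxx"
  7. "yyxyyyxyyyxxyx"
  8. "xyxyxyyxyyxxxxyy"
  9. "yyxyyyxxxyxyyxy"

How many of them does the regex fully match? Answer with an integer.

7

1 → match
2 → match
3 → no match
4 → match
5 → no match
6 → match
7 → match
8 → match
9 → match
Total matched: 7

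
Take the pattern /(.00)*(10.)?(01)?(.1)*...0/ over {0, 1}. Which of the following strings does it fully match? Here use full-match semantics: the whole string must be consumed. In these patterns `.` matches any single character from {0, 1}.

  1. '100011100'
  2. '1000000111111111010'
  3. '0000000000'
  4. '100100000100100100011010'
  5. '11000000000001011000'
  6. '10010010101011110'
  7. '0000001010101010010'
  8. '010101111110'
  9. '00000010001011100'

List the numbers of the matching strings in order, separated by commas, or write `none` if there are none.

1 → match
2 → no match
3 → match
4 → match
5 → no match
6 → match
7 → match
8 → match
9 → match

1, 3, 4, 6, 7, 8, 9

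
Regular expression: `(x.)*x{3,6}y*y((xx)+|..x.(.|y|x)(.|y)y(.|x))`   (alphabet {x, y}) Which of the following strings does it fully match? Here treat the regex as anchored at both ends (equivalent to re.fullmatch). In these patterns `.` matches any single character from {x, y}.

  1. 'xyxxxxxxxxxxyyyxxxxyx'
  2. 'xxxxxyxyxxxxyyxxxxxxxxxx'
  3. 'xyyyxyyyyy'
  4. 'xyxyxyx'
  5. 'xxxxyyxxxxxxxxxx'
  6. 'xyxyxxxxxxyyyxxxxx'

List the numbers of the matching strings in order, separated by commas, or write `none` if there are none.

1 → match
2 → match
3. 'xyyyxyyyyy' → no match
4. 'xyxyxyx' → no match
5 → match
6 → no match

1, 2, 5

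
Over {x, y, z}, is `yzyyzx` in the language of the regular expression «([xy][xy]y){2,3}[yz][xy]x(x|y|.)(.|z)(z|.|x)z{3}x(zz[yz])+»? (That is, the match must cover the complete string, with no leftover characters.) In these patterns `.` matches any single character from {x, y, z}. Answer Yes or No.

No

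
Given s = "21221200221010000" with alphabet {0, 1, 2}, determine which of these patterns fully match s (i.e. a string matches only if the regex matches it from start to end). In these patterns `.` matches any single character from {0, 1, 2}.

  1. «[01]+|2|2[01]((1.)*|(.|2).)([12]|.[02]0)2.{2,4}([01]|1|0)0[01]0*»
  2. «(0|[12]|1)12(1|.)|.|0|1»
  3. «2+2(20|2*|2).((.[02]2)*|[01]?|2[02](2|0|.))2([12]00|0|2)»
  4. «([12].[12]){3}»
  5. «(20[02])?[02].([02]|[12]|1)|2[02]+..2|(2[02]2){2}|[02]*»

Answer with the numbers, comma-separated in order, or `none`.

1 → match
2 → no match
3 → no match
4 → no match
5 → no match

1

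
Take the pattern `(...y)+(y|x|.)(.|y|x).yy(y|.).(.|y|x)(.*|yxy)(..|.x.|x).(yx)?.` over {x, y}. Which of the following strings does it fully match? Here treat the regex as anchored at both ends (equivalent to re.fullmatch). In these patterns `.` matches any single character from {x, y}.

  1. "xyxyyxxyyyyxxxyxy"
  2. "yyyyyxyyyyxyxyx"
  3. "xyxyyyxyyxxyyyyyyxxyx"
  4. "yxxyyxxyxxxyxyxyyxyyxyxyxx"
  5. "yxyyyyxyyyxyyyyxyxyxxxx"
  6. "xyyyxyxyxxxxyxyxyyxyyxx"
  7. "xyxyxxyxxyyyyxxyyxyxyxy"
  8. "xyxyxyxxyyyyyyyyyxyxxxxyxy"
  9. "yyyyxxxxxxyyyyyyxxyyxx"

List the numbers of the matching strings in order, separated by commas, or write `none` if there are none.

1, 2, 3, 4, 5

1 → match
2 → match
3 → match
4 → match
5 → match
6 → no match
7 → no match
8 → no match
9 → no match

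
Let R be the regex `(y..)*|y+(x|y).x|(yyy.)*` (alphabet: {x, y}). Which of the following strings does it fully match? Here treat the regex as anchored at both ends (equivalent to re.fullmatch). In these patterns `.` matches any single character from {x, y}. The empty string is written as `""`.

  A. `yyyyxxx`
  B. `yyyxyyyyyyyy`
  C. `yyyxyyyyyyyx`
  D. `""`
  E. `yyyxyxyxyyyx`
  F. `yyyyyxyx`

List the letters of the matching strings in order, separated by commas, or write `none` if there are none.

A, B, C, D, F

A. `yyyyxxx` → match
B. `yyyxyyyyyyyy` → match
C. `yyyxyyyyyyyx` → match
D. `""` → match
E. `yyyxyxyxyyyx` → no match
F. `yyyyyxyx` → match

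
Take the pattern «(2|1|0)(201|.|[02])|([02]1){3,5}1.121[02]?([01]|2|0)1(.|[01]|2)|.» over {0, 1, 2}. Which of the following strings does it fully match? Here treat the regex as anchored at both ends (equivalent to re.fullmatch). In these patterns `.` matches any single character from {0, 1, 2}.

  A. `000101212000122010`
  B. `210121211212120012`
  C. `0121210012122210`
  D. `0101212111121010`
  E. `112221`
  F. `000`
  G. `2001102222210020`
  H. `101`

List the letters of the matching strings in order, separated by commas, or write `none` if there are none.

D

A → no match
B → no match
C → no match
D → match
E. `112221` → no match
F. `000` → no match
G → no match
H. `101` → no match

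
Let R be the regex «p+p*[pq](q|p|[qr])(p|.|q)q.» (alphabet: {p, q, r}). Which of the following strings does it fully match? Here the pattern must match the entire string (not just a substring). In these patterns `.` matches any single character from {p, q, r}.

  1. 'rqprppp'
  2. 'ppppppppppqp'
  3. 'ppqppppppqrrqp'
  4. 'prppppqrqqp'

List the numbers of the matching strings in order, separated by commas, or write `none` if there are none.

1 → no match — must start with 'p'
2 → match
3 → no match
4 → no match

2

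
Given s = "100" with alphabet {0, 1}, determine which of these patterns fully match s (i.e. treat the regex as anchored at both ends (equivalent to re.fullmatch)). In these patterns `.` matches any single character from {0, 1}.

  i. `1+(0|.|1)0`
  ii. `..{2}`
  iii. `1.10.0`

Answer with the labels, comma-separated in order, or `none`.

i, ii

i → match
ii → match
iii → no match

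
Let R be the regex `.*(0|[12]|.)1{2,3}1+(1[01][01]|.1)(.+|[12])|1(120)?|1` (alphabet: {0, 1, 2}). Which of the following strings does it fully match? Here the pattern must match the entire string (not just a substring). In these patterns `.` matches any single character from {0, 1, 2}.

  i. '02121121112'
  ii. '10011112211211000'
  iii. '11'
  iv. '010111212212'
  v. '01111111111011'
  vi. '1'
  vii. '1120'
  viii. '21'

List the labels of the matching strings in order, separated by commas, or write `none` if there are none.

i → no match
ii → no match
iii → no match
iv → match
v → match
vi → match
vii → match
viii → no match

iv, v, vi, vii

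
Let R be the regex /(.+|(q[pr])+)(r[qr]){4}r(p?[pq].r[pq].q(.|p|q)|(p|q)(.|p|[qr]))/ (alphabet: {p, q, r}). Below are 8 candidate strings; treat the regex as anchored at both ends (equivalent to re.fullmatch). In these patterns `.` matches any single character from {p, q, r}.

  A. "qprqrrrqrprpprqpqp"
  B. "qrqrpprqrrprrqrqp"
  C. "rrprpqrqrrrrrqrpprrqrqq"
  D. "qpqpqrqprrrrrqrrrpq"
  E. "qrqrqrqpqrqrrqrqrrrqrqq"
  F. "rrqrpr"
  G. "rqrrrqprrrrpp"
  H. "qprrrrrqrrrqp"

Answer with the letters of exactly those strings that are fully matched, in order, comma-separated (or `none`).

C, D, E, H

A → no match
B → no match
C → match
D → match
E → match
F. "rrqrpr" → no match
G → no match
H → match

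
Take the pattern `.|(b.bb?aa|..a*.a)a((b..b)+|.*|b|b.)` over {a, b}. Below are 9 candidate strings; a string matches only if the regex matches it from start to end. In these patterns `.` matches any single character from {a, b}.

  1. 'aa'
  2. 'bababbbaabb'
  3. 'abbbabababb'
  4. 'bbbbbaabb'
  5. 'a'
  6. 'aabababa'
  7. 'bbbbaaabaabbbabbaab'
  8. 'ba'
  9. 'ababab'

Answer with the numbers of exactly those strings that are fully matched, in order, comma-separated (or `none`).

5, 7

1 → no match
2 → no match
3 → no match
4 → no match
5 → match
6 → no match
7 → match
8 → no match
9 → no match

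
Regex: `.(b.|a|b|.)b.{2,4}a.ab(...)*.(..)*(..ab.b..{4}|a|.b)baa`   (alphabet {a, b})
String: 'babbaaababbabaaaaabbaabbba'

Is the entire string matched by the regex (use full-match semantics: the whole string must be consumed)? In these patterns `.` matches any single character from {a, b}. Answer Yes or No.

No

Every match must end with 'baa', but 'babbaaababbabaaaaabbaabbba' does not.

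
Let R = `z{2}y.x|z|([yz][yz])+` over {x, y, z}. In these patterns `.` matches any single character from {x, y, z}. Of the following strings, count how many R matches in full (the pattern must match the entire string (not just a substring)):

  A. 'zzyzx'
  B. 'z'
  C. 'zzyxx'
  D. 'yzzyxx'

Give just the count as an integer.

A → match
B → match
C → match
D → no match
Total matched: 3

3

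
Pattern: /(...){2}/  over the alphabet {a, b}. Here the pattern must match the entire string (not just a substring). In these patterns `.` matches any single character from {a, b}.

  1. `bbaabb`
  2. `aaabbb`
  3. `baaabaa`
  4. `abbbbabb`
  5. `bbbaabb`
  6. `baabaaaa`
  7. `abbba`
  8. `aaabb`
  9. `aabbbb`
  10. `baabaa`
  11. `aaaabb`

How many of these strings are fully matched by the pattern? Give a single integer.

5

1 → match
2 → match
3 → no match
4 → no match
5 → no match
6 → no match
7 → no match
8 → no match
9 → match
10 → match
11 → match
Total matched: 5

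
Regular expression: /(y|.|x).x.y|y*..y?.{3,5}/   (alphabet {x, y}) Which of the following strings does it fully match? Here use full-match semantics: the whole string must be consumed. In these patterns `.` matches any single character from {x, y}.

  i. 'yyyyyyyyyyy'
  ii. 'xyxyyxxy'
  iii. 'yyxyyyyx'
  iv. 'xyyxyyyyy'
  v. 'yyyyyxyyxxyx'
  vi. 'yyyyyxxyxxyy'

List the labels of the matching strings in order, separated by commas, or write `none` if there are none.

i → match
ii → no match
iii → match
iv → no match
v → match
vi → match

i, iii, v, vi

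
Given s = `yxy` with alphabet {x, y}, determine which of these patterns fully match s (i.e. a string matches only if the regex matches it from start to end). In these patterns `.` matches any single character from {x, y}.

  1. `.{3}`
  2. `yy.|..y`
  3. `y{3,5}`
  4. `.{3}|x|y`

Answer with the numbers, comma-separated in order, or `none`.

1, 2, 4

1 → match
2 → match
3 → no match
4 → match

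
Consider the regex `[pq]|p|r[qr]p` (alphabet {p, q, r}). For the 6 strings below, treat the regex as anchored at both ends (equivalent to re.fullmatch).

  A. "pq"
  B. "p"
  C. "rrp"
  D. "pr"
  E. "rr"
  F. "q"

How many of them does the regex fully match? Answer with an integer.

A → no match
B → match
C → match
D → no match
E → no match
F → match
Total matched: 3

3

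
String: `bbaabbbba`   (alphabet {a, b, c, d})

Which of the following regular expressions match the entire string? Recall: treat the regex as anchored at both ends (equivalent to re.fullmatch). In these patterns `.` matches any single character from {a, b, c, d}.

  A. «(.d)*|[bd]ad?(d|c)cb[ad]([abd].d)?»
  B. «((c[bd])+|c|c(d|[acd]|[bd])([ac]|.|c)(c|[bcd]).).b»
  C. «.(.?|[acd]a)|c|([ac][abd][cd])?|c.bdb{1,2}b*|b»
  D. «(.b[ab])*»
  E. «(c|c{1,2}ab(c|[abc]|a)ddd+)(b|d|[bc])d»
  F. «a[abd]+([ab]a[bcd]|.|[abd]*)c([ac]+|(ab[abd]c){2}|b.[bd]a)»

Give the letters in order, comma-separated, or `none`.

D

A → no match
B → no match — must start with `c`
C → no match
D → match
E → no match — must start with `c`
F → no match — must start with `a`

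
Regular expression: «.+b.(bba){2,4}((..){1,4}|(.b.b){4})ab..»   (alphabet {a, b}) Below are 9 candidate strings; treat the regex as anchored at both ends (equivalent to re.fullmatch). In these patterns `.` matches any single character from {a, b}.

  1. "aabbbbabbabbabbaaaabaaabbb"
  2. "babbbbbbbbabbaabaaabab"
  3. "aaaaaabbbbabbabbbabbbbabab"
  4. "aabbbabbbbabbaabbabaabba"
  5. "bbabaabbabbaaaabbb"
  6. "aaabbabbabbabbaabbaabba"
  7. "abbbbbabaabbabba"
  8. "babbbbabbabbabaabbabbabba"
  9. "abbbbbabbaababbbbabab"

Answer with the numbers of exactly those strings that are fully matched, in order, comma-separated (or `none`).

1, 2, 3, 4, 6, 8

1 → match
2 → match
3 → match
4 → match
5 → no match
6 → match
7 → no match
8 → match
9 → no match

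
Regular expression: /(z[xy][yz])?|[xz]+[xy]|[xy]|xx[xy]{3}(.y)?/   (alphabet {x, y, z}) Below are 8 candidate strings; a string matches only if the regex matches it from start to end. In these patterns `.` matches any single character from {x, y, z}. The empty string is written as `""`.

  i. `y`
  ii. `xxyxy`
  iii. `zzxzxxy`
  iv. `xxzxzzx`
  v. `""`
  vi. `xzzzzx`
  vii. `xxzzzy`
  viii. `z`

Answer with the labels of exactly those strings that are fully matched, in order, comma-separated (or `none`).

i, ii, iii, iv, v, vi, vii

i. `y` → match
ii. `xxyxy` → match
iii. `zzxzxxy` → match
iv. `xxzxzzx` → match
v. `""` → match
vi. `xzzzzx` → match
vii. `xxzzzy` → match
viii. `z` → no match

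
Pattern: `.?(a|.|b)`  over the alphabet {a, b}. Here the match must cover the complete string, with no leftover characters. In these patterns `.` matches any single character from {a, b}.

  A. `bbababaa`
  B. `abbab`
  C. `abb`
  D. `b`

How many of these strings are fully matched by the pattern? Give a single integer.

A → no match
B → no match
C → no match
D → match
Total matched: 1

1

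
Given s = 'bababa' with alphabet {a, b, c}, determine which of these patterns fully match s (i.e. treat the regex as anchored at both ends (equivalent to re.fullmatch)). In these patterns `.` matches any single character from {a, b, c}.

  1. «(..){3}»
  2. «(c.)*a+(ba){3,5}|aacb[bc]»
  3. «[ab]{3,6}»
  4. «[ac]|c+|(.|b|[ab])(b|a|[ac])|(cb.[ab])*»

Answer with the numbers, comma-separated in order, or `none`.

1, 3

1 → match
2 → no match
3 → match
4 → no match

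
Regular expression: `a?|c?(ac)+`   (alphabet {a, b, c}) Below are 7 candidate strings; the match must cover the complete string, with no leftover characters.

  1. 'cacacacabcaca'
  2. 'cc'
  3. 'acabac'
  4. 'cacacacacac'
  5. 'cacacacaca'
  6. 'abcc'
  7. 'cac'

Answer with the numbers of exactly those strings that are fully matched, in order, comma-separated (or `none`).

4, 7

1 → no match
2 → no match
3 → no match
4 → match
5 → no match
6 → no match
7 → match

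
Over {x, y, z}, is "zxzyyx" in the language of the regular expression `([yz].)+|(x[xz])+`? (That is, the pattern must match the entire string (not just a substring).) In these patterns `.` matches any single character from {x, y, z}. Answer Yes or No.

Yes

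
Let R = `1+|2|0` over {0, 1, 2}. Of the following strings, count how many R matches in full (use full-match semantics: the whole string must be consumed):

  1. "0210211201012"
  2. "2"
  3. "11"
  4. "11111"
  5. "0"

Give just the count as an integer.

4

1 → no match
2 → match
3 → match
4 → match
5 → match
Total matched: 4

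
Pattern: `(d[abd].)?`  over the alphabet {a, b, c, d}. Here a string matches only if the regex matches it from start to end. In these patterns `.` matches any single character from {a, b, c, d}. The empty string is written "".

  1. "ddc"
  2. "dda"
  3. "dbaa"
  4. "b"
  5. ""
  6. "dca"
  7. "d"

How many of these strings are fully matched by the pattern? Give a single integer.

3

1 → match
2 → match
3 → no match
4 → no match
5 → match
6 → no match
7 → no match
Total matched: 3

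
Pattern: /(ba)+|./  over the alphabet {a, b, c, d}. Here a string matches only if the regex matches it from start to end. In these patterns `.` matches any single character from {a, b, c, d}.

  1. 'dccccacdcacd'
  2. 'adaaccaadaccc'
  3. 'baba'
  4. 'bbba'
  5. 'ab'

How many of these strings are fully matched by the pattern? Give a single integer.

1 → no match
2 → no match
3 → match
4 → no match
5 → no match
Total matched: 1

1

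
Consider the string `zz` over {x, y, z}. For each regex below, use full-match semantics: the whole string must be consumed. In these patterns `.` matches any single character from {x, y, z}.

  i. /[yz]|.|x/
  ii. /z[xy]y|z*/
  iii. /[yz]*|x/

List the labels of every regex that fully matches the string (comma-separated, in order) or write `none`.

i → no match
ii → match
iii → match

ii, iii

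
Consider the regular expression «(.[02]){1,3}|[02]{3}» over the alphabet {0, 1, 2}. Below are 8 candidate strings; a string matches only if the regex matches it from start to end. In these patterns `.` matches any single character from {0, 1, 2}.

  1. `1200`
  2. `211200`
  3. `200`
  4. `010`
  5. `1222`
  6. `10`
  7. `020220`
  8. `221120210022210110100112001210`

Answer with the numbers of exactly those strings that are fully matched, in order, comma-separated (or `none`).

1, 3, 5, 6, 7

1 → match
2 → no match
3 → match
4 → no match
5 → match
6 → match
7 → match
8 → no match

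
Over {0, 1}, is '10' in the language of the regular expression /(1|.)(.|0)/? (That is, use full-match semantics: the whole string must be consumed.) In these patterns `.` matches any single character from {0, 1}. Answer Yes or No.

Yes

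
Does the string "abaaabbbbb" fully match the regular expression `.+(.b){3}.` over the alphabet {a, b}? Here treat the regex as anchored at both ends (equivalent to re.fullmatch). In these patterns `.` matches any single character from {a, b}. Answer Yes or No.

No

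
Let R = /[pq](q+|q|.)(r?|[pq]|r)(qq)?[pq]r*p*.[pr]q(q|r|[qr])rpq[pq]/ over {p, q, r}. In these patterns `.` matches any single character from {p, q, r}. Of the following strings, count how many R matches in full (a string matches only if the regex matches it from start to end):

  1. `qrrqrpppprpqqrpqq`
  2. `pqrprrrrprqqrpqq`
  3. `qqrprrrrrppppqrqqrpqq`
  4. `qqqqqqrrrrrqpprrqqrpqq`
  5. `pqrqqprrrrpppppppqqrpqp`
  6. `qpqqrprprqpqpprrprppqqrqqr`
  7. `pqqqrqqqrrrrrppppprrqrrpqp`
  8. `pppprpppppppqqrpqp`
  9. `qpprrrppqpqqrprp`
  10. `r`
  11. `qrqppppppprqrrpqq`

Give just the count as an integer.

1 → match
2 → match
3 → match
4 → no match
5 → match
6 → no match
7 → match
8 → match
9 → no match
10. `r` → no match
11 → match
Total matched: 7

7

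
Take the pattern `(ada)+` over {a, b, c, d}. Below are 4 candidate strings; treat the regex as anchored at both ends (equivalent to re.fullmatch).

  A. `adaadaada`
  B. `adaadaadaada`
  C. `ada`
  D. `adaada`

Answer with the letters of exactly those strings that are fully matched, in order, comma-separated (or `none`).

A, B, C, D

A → match
B → match
C → match
D → match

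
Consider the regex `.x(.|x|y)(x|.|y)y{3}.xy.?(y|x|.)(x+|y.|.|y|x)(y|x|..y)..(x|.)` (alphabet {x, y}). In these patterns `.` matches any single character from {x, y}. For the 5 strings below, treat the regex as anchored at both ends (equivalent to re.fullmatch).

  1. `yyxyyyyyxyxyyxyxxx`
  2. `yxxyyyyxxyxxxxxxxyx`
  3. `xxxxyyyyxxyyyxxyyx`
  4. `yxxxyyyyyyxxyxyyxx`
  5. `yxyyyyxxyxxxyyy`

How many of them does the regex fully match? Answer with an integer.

1 → no match
2 → match
3 → no match
4 → no match
5 → no match
Total matched: 1

1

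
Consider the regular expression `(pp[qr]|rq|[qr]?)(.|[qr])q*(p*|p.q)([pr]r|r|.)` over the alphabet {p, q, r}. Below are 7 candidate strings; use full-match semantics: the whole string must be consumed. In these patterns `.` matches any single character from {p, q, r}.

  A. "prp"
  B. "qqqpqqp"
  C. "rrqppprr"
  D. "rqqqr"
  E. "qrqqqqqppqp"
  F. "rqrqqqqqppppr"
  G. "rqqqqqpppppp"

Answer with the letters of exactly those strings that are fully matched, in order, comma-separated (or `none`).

A → no match
B → match
C → match
D → match
E → match
F → match
G → match

B, C, D, E, F, G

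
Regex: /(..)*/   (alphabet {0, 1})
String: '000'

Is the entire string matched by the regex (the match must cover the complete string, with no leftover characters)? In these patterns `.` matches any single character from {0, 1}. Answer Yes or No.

No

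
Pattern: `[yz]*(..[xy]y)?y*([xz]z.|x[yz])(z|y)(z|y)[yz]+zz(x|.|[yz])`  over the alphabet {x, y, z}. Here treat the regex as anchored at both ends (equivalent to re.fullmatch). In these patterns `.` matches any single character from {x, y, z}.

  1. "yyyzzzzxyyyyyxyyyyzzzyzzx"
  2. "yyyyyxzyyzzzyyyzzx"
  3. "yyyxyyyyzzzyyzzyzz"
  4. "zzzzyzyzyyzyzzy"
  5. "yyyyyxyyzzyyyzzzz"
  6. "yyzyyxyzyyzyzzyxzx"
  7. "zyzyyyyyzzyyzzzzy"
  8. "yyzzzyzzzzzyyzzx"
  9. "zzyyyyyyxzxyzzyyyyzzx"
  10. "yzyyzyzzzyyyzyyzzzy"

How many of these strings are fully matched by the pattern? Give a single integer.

1 → match
2 → match
3 → no match
4 → match
5 → match
6 → no match
7 → match
8 → match
9 → match
10 → match
Total matched: 8

8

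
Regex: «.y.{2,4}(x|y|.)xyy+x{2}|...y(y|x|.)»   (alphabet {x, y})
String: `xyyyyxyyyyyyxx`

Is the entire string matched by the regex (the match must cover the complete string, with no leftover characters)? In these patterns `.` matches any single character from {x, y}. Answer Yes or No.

Yes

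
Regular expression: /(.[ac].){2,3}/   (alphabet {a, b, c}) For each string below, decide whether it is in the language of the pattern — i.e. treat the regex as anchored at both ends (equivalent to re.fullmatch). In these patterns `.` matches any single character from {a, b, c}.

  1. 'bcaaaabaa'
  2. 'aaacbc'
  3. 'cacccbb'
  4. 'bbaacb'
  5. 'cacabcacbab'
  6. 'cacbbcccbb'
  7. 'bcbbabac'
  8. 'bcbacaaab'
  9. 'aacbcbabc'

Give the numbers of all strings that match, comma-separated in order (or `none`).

1, 8

1. 'bcaaaabaa' → match
2. 'aaacbc' → no match
3. 'cacccbb' → no match
4. 'bbaacb' → no match
5. 'cacabcacbab' → no match
6. 'cacbbcccbb' → no match
7. 'bcbbabac' → no match
8. 'bcbacaaab' → match
9. 'aacbcbabc' → no match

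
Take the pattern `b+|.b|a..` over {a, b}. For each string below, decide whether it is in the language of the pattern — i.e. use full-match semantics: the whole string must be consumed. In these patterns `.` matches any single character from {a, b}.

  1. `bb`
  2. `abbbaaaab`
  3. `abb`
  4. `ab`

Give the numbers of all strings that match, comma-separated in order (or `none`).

1 → match
2 → no match
3 → match
4 → match

1, 3, 4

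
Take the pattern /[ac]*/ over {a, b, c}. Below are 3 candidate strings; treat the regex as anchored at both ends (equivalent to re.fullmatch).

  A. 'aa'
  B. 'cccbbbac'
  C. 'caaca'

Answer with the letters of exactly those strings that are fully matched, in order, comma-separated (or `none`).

A → match
B → no match
C → match

A, C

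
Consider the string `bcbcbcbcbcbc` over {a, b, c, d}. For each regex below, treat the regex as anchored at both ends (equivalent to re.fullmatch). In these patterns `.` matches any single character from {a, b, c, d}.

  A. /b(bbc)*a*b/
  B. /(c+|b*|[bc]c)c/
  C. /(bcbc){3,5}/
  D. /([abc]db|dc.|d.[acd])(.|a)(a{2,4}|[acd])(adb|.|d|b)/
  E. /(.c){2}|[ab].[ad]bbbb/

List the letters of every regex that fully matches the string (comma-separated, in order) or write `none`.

A → no match — must end with `b`
B → no match
C → match
D → no match
E → no match

C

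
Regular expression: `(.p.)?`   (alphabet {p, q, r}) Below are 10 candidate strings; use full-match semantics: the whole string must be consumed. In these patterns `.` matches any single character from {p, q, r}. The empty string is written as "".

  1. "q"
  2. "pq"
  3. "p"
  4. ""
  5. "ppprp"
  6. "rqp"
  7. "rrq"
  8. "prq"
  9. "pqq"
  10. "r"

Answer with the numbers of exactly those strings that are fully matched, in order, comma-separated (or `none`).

4

1 → no match
2 → no match
3 → no match
4 → match
5 → no match
6 → no match
7 → no match
8 → no match
9 → no match
10 → no match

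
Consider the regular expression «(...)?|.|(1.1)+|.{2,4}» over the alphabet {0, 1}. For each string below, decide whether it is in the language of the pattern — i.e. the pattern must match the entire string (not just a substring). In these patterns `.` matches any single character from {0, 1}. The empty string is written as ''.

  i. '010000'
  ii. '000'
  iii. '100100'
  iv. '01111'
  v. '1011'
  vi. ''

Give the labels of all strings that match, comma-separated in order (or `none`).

ii, v, vi

i → no match
ii → match
iii → no match
iv → no match
v → match
vi → match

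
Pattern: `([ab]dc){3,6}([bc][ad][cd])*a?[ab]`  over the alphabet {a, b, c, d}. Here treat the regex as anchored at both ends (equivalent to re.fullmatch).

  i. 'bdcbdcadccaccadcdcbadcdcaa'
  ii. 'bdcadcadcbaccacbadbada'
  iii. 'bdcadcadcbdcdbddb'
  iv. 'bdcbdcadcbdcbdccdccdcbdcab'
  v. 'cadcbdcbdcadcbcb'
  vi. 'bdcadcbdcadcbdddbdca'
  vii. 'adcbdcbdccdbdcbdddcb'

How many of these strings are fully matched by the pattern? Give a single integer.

i → match
ii → match
iii → no match
iv → match
v → no match
vi → no match
vii → no match
Total matched: 3

3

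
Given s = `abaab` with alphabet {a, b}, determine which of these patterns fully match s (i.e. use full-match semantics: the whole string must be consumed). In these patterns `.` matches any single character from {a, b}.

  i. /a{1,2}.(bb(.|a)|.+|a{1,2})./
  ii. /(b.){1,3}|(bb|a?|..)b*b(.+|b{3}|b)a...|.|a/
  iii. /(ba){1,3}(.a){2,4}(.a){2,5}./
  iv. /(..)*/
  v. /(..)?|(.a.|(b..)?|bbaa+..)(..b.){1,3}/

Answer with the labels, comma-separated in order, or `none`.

i

i → match
ii → no match
iii → no match — must start with `ba`
iv → no match
v → no match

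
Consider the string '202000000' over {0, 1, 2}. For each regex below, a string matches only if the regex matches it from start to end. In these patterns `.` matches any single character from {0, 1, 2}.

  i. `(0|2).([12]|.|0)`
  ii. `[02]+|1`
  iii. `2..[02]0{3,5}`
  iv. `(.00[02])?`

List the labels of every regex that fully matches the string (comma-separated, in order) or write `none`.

i → no match
ii → match
iii → match
iv → no match

ii, iii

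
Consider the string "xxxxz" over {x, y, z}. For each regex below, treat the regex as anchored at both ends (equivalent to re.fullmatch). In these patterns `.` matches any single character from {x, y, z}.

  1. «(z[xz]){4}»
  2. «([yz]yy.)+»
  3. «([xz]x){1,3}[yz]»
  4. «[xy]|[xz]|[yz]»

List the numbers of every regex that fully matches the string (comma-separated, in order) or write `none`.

1 → no match — must start with "z"
2 → no match
3 → match
4 → no match

3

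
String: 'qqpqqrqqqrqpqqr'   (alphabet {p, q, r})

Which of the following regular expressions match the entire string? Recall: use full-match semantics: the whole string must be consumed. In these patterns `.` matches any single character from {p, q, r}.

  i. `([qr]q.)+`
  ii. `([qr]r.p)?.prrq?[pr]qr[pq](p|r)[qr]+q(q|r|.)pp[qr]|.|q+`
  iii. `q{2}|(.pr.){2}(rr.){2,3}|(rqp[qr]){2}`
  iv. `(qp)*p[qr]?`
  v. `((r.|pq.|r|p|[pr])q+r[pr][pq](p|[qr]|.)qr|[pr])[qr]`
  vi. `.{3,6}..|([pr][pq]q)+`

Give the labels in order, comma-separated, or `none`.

i → match
ii → no match
iii → no match
iv → no match
v → no match
vi → no match

i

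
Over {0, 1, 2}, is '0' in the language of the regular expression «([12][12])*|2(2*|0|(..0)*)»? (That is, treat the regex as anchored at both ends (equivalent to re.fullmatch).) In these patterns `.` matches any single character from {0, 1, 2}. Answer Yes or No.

No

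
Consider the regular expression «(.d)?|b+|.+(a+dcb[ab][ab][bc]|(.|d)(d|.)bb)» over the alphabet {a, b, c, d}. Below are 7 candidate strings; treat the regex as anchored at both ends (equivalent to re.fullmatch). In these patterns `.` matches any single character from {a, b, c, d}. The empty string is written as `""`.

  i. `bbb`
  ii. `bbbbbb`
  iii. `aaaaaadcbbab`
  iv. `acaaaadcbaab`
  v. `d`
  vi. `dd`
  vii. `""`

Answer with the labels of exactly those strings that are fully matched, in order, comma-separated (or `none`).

i. `bbb` → match
ii. `bbbbbb` → match
iii. `aaaaaadcbbab` → match
iv. `acaaaadcbaab` → match
v. `d` → no match
vi. `dd` → match
vii. `""` → match

i, ii, iii, iv, vi, vii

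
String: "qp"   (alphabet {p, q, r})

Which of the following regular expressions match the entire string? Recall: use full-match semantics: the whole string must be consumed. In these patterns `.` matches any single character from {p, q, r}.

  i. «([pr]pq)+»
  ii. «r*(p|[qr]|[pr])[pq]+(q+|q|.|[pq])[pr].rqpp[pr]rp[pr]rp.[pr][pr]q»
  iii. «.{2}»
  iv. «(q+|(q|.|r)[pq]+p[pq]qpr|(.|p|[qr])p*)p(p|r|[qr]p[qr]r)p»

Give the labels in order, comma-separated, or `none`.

i → no match — must end with "pq"
ii → no match — must end with "q"
iii → match
iv → no match

iii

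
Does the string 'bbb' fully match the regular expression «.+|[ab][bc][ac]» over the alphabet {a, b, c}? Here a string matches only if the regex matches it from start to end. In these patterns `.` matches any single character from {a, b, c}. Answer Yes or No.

Yes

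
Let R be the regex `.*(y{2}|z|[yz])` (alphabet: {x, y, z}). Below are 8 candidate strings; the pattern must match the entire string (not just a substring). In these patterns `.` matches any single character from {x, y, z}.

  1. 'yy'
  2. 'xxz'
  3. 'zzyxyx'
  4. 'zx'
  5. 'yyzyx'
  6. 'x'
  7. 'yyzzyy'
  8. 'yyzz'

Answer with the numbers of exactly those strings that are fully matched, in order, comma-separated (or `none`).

1 → match
2 → match
3 → no match
4 → no match
5 → no match
6 → no match
7 → match
8 → match

1, 2, 7, 8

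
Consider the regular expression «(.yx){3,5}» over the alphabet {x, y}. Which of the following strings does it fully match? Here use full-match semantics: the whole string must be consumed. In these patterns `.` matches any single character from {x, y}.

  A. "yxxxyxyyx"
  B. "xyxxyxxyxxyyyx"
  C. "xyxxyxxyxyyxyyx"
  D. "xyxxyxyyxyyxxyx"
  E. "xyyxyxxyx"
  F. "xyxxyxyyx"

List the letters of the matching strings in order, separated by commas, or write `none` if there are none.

C, D, F

A → no match
B → no match
C → match
D → match
E → no match
F → match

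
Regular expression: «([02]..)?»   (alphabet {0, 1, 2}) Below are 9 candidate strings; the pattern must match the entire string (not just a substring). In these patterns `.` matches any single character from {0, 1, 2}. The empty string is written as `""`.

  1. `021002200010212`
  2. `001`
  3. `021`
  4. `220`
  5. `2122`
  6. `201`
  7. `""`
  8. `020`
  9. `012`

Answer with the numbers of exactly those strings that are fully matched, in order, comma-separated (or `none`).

1 → no match
2 → match
3 → match
4 → match
5 → no match
6 → match
7 → match
8 → match
9 → match

2, 3, 4, 6, 7, 8, 9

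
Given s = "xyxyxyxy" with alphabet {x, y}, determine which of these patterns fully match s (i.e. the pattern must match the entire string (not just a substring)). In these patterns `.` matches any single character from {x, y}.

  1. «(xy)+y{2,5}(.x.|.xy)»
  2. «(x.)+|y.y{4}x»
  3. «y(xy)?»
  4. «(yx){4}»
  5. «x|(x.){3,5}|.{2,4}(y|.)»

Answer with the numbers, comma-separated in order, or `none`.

2, 5

1 → no match
2 → match
3 → no match — must start with "y"
4 → no match — must start with "yx"
5 → match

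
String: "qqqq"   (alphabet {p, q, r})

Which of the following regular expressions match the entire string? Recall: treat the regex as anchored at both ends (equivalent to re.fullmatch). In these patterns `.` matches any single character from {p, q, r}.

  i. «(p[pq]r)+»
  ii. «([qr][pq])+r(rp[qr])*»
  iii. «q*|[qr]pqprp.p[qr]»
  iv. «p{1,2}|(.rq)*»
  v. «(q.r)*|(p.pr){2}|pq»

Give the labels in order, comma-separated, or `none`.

i → no match — must start with "p"
ii → no match
iii → match
iv → no match
v → no match

iii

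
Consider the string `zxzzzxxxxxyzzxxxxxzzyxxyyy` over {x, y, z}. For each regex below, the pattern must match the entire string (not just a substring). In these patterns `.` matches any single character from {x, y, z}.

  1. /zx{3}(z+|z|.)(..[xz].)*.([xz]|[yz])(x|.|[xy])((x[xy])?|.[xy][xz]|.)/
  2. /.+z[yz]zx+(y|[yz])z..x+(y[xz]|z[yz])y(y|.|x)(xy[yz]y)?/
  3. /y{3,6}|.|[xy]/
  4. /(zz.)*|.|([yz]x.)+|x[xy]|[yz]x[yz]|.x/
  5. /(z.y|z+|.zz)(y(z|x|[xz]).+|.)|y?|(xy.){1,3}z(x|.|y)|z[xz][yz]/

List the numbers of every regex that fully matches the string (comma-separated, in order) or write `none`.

2

1 → no match
2 → match
3 → no match
4 → no match
5 → no match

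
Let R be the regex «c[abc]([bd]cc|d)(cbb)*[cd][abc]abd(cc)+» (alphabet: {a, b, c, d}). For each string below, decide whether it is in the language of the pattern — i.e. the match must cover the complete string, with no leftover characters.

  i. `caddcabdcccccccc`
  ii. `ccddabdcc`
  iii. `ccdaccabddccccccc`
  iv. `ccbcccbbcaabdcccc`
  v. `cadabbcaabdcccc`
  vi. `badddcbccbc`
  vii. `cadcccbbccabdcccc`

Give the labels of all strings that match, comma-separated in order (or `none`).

i → match
ii → no match
iii → no match
iv → match
v → no match
vi → no match — must start with `c`
vii → match

i, iv, vii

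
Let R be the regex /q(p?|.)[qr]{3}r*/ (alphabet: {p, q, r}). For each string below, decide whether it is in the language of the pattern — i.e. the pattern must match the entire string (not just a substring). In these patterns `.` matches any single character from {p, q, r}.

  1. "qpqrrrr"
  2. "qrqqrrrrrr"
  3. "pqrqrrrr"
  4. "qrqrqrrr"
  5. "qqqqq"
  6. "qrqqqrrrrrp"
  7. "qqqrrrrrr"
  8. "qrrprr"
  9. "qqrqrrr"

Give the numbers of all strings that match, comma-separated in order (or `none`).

1 → match
2 → match
3 → no match — must start with "q"
4 → match
5 → match
6 → no match
7 → match
8 → no match
9 → match

1, 2, 4, 5, 7, 9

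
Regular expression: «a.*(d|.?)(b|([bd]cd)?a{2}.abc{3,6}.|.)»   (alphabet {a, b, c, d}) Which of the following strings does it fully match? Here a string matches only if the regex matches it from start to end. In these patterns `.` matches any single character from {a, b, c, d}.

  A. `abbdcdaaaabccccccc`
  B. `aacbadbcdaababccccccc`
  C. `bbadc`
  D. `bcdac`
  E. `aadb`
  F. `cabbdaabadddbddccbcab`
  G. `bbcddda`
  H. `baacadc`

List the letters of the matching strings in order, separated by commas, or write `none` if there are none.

A → match
B → match
C. `bbadc` → no match — must start with `a`
D. `bcdac` → no match — must start with `a`
E. `aadb` → match
F → no match — must start with `a`
G. `bbcddda` → no match — must start with `a`
H. `baacadc` → no match — must start with `a`

A, B, E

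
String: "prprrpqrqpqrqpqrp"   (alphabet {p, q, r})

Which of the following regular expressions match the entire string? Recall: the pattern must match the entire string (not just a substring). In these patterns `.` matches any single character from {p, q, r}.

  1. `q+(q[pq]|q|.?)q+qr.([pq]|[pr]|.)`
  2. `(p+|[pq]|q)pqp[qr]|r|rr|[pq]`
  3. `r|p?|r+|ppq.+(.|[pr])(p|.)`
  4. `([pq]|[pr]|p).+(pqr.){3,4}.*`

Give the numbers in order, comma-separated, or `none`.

1 → no match — must start with "q"
2 → no match
3 → no match
4 → match

4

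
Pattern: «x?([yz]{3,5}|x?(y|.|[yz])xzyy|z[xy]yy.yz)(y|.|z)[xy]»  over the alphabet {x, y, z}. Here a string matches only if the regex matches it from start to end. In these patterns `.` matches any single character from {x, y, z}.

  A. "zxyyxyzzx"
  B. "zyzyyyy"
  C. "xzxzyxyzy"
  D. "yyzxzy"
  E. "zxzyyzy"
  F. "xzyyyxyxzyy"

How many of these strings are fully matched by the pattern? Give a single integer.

A. "zxyyxyzzx" → match
B. "zyzyyyy" → match
C. "xzxzyxyzy" → no match
D. "yyzxzy" → no match
E. "zxzyyzy" → match
F. "xzyyyxyxzyy" → no match
Total matched: 3

3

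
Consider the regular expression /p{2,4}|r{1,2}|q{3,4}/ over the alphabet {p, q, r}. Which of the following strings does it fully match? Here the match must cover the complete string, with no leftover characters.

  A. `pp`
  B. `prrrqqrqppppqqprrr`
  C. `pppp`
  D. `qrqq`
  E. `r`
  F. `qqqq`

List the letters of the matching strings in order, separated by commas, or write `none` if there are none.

A. `pp` → match
B → no match
C. `pppp` → match
D. `qrqq` → no match
E. `r` → match
F. `qqqq` → match

A, C, E, F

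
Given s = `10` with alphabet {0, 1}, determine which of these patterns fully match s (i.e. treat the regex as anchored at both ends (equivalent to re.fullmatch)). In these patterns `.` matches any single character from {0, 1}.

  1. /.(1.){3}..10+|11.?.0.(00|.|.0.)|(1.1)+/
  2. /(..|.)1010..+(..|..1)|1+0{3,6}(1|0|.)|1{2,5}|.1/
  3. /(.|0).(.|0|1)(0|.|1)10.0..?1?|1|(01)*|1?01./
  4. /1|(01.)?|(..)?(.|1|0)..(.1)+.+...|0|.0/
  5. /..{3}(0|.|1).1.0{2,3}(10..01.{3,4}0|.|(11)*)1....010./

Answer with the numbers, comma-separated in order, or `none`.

4

1 → no match
2 → no match
3 → no match
4 → match
5 → no match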